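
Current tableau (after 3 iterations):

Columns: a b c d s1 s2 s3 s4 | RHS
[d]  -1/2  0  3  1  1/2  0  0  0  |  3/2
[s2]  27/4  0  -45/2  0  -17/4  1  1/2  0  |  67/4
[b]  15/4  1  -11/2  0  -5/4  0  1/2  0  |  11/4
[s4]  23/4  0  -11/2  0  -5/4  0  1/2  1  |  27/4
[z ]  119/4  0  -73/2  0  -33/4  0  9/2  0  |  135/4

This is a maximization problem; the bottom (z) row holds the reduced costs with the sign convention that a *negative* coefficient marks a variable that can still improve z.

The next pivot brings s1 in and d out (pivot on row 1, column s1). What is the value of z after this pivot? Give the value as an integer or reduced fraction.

117/2

Minimum ratio for s1: (3/2)/(1/2) = 3.
z changes by −(z-row coeff of s1)·ratio = −(-33/4)·3 = 99/4.
New z = 135/4 + (99/4) = 117/2.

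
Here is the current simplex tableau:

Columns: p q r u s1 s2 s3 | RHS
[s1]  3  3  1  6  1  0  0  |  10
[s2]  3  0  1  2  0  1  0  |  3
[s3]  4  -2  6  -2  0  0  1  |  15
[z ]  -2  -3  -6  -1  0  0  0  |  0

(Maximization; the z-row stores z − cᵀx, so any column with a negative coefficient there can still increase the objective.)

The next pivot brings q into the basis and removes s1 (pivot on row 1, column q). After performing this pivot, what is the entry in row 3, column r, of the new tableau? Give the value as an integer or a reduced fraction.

20/3

Pivot element is row 1, column q: 3.
Normalize row 1: new (row 1, r) = 1/3 = 1/3.
row 3 ← row 3 − (-2)·(new row 1): 6 − (-2)·(1/3) = 20/3.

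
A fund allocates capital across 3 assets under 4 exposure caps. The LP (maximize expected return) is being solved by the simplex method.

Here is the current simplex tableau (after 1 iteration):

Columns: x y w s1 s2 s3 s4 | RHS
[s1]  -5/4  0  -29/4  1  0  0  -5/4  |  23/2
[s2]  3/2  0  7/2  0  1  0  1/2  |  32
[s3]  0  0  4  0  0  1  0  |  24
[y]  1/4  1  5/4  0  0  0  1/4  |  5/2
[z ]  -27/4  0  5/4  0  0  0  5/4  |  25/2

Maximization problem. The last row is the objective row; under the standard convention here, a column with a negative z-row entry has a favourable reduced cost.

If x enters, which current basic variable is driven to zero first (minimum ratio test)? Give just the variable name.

Ratios: row 1 (s1): entry -5/4 ≤ 0, skip; row 2 (s2): 32/(3/2) = 64/3; row 3 (s3): entry 0 ≤ 0, skip; row 4 (y): (5/2)/(1/4) = 10.
Minimum ratio 10 is in the y row, so y leaves.

y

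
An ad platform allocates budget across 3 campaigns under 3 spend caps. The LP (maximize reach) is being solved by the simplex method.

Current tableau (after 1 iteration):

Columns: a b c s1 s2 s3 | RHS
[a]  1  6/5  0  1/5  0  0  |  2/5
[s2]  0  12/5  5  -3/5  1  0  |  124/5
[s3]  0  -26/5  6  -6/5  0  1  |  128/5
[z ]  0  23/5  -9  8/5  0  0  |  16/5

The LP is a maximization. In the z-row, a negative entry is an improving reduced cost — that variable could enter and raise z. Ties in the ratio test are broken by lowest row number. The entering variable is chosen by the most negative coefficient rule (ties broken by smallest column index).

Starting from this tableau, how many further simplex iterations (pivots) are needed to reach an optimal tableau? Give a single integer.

2

pivot: c in, s3 out → z = 208/5
pivot: b in, a out → z = 128/3
No improving column remains; optimal.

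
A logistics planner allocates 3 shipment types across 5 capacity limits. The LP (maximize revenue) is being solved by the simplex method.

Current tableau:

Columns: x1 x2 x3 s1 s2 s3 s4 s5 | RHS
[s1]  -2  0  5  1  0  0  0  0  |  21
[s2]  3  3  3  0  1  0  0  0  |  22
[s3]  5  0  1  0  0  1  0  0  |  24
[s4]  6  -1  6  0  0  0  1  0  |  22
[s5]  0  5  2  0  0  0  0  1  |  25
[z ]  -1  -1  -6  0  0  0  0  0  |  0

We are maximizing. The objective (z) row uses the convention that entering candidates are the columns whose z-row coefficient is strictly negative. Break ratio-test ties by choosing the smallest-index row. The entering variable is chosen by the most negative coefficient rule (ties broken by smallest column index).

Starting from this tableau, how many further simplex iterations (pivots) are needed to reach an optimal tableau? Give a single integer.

2

pivot: x3 in, s4 out → z = 22
pivot: x2 in, s2 out → z = 198/7
No improving column remains; optimal.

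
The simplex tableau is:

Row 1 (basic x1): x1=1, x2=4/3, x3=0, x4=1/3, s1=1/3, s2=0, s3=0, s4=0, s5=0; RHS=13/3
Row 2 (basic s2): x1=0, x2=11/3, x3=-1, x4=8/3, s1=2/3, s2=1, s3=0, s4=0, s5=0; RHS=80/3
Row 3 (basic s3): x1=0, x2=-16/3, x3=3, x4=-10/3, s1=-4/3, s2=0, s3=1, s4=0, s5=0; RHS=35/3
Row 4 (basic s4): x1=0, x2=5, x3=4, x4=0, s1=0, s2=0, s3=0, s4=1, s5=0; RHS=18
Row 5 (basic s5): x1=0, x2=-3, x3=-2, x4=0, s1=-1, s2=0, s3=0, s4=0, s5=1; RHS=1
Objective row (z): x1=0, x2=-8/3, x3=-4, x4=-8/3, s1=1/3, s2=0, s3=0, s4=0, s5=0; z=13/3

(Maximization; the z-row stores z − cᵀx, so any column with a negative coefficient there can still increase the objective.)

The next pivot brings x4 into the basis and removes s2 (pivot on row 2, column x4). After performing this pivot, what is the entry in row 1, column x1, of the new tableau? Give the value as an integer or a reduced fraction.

1

Pivot element is row 2, column x4: 8/3.
Normalize row 2: new (row 2, x1) = 0/(8/3) = 0.
row 1 ← row 1 − (1/3)·(new row 2): 1 − (1/3)·0 = 1.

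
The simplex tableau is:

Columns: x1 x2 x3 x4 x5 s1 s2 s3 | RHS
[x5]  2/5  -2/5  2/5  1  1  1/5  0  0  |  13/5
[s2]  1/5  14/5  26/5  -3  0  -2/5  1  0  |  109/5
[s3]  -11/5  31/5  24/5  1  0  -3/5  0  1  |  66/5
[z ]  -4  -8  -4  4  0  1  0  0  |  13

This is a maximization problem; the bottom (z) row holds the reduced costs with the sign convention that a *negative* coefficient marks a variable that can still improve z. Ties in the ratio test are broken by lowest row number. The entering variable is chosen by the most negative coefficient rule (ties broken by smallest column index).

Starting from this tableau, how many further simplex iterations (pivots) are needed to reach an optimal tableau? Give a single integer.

pivot: x2 in, s3 out → z = 931/31
pivot: x1 in, s2 out → z = 4469/37
pivot: x4 in, x5 out → z = 121
No improving column remains; optimal.

3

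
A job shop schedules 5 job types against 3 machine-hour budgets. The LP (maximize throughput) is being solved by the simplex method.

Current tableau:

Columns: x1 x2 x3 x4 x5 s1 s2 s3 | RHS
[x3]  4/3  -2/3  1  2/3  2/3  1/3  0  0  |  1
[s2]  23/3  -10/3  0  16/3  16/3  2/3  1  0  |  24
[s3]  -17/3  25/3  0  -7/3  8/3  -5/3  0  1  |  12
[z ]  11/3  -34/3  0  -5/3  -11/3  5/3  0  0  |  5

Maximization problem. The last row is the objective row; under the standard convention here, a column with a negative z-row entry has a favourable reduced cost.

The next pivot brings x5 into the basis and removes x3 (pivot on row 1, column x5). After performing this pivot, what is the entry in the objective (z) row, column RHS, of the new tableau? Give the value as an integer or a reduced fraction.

Pivot element is row 1, column x5: 2/3.
Normalize row 1: new (row 1, RHS) = 1/(2/3) = 3/2.
z-row ← z-row − (-11/3)·(new row 1): 5 − (-11/3)·(3/2) = 21/2.

21/2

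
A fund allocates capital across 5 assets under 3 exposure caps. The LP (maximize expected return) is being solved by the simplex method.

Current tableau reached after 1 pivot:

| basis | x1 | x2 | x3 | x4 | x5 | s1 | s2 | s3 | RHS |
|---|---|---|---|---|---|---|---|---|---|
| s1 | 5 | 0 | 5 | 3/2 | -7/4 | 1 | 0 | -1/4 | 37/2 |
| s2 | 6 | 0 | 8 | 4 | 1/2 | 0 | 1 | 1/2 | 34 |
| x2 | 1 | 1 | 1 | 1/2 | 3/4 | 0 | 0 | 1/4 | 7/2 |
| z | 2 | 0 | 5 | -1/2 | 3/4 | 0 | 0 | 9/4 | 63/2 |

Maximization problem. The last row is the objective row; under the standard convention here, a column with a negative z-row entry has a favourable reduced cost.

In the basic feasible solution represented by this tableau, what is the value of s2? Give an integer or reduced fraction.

34

s2 is basic (row 2); its value is the RHS of that row: 34.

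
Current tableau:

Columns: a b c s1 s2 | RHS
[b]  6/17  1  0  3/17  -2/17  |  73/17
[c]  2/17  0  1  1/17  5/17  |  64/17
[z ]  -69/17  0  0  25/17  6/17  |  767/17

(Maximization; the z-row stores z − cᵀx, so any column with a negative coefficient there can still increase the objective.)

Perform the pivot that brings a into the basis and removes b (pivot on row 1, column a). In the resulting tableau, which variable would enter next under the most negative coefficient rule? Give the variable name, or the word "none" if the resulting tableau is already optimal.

Pivot element 6/17. New z-row = old z-row − (-69/17)·(row 1/(6/17)).
Updated z-row coefficients: a: 0, b: 23/2, c: 0, s1: 7/2, s2: -1.
The most negative is -1 in column s2, so s2 would enter next.

s2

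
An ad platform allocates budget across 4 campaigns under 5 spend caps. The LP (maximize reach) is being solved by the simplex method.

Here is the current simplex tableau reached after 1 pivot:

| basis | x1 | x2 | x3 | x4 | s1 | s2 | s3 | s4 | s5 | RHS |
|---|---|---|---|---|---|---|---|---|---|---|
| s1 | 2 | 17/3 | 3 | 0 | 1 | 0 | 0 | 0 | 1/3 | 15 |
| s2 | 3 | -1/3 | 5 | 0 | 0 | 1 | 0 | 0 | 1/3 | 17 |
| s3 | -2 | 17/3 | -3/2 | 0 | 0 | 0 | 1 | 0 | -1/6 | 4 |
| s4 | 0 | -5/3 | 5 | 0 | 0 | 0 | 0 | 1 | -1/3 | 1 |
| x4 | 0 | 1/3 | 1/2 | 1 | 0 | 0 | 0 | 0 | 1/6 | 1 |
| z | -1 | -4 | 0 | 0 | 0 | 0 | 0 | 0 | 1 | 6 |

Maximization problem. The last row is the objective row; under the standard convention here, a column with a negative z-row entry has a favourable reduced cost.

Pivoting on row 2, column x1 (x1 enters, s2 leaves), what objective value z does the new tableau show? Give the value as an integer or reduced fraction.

35/3

Minimum ratio for x1: 17/3 = 17/3.
z changes by −(z-row coeff of x1)·ratio = −(-1)·(17/3) = 17/3.
New z = 6 + (17/3) = 35/3.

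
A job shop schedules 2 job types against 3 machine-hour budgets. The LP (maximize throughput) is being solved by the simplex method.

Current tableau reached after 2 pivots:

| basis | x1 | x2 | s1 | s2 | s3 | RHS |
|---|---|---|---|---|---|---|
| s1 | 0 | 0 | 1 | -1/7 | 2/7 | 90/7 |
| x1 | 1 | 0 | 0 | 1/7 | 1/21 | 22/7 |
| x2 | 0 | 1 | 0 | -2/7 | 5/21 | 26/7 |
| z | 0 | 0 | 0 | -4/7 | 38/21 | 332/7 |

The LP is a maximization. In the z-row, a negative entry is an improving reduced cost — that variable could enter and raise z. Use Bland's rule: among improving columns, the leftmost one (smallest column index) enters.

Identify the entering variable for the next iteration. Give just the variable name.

Objective-row coefficients: x1: 0, x2: 0, s1: 0, s2: -4/7, s3: 38/21.
Improving columns: s2. Bland's rule picks the smallest column index → s2.

s2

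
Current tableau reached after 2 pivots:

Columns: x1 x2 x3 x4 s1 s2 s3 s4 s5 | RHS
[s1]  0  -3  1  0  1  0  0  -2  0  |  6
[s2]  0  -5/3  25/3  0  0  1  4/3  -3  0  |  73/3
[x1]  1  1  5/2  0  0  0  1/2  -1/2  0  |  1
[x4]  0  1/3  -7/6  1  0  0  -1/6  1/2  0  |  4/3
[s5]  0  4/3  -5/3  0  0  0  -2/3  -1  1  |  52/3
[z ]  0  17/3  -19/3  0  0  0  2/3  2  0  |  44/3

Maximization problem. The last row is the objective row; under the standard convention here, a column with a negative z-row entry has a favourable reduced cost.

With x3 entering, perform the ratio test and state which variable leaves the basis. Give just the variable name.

x1

Ratios: row 1 (s1): 6/1 = 6; row 2 (s2): (73/3)/(25/3) = 73/25; row 3 (x1): 1/(5/2) = 2/5; row 4 (x4): entry -7/6 ≤ 0, skip; row 5 (s5): entry -5/3 ≤ 0, skip.
Minimum ratio 2/5 is in the x1 row, so x1 leaves.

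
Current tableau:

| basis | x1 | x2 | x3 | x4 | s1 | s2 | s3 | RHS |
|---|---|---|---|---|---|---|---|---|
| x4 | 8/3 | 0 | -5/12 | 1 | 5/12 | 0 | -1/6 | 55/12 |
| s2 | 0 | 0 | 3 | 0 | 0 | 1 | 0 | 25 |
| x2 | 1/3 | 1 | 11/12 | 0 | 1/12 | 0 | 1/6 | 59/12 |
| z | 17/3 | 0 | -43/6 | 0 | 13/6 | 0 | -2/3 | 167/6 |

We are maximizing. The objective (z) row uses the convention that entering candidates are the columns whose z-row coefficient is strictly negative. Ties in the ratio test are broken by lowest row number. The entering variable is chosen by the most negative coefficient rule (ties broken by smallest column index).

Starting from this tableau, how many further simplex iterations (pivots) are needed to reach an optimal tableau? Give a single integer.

pivot: x3 in, x2 out → z = 729/11
No improving column remains; optimal.

1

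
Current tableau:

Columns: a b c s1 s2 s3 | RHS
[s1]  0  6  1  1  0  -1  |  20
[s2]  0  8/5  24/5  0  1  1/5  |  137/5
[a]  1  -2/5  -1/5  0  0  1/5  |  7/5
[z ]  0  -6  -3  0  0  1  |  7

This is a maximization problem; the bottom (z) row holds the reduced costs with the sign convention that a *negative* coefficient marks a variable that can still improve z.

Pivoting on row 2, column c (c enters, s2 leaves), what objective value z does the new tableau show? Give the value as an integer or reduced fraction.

193/8

Minimum ratio for c: (137/5)/(24/5) = 137/24.
z changes by −(z-row coeff of c)·ratio = −(-3)·(137/24) = 137/8.
New z = 7 + (137/8) = 193/8.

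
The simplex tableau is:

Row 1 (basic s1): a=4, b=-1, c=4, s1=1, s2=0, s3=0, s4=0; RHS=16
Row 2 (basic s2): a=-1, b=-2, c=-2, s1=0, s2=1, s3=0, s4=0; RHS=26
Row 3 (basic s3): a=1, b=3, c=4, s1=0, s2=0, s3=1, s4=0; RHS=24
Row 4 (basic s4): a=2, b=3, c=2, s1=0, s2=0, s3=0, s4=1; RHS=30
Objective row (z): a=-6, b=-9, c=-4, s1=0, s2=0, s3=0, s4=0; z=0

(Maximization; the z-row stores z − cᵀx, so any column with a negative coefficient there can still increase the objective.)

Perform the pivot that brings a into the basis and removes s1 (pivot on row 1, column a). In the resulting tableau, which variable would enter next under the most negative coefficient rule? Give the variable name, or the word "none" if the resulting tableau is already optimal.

b

Pivot element 4. New z-row = old z-row − (-6)·(row 1/4).
Updated z-row coefficients: a: 0, b: -21/2, c: 2, s1: 3/2, s2: 0, s3: 0, s4: 0.
The most negative is -21/2 in column b, so b would enter next.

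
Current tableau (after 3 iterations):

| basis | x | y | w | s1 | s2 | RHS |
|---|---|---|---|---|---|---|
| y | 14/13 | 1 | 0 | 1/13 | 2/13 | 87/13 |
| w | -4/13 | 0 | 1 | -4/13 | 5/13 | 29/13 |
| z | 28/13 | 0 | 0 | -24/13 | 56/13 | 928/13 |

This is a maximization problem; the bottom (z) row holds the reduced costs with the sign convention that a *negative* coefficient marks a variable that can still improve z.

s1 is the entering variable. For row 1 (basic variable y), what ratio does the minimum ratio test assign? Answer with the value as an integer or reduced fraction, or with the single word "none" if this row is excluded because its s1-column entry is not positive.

Ratio = RHS / (s1 entry) = (87/13) / (1/13) = 87.

87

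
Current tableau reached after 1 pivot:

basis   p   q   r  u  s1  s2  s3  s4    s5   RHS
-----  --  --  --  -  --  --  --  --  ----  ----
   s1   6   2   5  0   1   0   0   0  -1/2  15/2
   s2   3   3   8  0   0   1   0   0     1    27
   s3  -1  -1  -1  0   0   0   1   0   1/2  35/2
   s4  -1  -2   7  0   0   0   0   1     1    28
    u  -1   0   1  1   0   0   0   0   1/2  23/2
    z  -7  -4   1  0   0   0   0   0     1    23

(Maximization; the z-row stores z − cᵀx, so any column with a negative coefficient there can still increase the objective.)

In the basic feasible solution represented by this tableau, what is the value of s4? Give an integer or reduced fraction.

s4 is basic (row 4); its value is the RHS of that row: 28.

28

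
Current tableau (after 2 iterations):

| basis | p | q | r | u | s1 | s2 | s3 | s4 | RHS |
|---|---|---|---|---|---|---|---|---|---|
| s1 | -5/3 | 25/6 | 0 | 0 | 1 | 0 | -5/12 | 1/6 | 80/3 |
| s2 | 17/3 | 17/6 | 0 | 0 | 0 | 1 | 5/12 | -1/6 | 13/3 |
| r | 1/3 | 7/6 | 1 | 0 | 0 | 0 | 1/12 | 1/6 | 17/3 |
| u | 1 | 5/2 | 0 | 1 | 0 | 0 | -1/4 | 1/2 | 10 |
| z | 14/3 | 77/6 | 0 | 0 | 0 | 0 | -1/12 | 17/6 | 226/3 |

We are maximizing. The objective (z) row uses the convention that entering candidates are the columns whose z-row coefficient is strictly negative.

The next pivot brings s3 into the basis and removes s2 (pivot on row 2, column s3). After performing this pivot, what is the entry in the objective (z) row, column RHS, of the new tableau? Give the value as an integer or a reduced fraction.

Pivot element is row 2, column s3: 5/12.
Normalize row 2: new (row 2, RHS) = (13/3)/(5/12) = 52/5.
z-row ← z-row − (-1/12)·(new row 2): 226/3 − (-1/12)·(52/5) = 381/5.

381/5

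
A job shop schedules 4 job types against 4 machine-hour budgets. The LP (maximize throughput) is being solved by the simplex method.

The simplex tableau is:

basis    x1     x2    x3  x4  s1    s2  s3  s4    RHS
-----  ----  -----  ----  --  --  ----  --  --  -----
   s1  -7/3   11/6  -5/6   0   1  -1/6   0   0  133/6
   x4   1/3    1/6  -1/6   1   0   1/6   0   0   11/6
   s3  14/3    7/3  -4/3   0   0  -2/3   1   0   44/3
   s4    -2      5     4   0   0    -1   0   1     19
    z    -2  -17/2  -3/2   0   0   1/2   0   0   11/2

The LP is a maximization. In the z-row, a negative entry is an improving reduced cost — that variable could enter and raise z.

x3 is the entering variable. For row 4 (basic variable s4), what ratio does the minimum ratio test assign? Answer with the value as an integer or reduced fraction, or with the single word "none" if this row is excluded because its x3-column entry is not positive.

19/4

Ratio = RHS / (x3 entry) = 19 / 4 = 19/4.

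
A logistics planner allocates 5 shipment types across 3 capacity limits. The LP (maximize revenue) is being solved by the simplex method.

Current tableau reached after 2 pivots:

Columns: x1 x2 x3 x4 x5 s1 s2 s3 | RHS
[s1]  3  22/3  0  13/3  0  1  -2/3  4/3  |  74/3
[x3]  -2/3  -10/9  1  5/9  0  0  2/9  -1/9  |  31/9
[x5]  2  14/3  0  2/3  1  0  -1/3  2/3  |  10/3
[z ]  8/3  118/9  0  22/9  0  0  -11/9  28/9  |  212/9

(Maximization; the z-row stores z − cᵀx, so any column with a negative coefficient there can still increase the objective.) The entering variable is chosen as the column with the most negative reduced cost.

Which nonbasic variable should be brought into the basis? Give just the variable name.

Objective-row coefficients: x1: 8/3, x2: 118/9, x3: 0, x4: 22/9, x5: 0, s1: 0, s2: -11/9, s3: 28/9.
The most negative is -11/9 in column s2, so s2 enters.

s2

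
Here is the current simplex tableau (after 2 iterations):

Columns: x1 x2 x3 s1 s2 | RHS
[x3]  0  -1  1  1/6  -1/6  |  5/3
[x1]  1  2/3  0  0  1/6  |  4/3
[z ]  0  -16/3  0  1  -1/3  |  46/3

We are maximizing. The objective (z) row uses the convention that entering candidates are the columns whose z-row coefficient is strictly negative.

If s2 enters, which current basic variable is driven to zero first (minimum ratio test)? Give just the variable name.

Ratios: row 1 (x3): entry -1/6 ≤ 0, skip; row 2 (x1): (4/3)/(1/6) = 8.
Minimum ratio 8 is in the x1 row, so x1 leaves.

x1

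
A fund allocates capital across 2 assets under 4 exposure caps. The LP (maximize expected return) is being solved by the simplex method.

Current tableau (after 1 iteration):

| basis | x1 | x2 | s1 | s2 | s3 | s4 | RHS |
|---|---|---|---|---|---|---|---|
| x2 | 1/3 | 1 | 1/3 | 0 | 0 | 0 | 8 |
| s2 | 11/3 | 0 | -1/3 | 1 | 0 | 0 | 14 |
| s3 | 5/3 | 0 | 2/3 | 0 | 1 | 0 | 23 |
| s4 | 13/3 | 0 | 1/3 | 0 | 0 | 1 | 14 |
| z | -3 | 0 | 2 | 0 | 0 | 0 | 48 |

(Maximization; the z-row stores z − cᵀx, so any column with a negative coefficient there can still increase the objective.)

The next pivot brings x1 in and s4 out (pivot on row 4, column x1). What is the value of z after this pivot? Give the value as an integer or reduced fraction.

Minimum ratio for x1: 14/(13/3) = 42/13.
z changes by −(z-row coeff of x1)·ratio = −(-3)·(42/13) = 126/13.
New z = 48 + (126/13) = 750/13.

750/13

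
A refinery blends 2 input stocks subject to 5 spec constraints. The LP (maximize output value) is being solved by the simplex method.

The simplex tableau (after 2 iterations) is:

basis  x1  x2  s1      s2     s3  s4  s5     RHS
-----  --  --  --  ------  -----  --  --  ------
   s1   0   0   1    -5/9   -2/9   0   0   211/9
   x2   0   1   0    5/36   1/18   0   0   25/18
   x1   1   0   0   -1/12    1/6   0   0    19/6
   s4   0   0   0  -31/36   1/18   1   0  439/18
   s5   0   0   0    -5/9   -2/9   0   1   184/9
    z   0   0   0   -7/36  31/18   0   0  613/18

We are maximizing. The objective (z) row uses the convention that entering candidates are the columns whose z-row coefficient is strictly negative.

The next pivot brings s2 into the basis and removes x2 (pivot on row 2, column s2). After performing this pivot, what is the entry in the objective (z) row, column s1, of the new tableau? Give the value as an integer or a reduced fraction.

Pivot element is row 2, column s2: 5/36.
Normalize row 2: new (row 2, s1) = 0/(5/36) = 0.
z-row ← z-row − (-7/36)·(new row 2): 0 − (-7/36)·0 = 0.

0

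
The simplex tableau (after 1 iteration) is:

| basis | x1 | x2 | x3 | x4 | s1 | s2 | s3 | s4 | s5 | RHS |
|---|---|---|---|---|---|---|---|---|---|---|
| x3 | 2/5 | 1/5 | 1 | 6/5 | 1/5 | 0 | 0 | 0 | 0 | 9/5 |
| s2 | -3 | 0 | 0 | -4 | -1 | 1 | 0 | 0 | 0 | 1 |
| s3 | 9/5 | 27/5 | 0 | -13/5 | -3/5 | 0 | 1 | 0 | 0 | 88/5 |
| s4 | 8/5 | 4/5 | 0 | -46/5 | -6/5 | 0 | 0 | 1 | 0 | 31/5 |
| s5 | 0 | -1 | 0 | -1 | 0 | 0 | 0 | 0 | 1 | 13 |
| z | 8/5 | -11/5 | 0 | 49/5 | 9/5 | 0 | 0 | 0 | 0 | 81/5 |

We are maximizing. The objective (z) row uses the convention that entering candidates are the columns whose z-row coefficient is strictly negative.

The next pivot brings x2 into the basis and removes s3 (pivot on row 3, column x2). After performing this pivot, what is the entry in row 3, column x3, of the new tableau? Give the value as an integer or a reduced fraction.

Pivot element is row 3, column x2: 27/5.
Normalize row 3: new (row 3, x3) = 0/(27/5) = 0.
Row 3 is the pivot row, so the entry is 0.

0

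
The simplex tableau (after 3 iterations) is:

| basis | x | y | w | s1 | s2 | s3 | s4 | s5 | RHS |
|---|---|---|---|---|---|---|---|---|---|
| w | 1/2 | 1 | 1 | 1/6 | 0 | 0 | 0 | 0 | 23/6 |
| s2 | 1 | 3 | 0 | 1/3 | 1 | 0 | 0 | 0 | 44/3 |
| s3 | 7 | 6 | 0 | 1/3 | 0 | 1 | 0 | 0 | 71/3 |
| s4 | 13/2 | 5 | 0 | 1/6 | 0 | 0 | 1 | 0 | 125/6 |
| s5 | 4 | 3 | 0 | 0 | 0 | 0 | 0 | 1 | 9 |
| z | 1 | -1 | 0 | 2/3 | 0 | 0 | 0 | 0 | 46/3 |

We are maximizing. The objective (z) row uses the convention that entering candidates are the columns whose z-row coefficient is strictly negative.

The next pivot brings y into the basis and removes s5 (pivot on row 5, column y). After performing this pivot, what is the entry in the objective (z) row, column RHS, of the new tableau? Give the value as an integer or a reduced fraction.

Pivot element is row 5, column y: 3.
Normalize row 5: new (row 5, RHS) = 9/3 = 3.
z-row ← z-row − (-1)·(new row 5): 46/3 − (-1)·3 = 55/3.

55/3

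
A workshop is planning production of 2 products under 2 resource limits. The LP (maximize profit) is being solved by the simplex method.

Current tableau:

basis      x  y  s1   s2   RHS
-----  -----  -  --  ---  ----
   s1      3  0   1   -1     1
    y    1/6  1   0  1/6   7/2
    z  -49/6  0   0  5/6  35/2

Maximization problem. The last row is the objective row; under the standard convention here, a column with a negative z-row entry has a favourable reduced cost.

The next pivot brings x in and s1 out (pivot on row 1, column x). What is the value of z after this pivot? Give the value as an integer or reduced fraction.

Minimum ratio for x: 1/3 = 1/3.
z changes by −(z-row coeff of x)·ratio = −(-49/6)·(1/3) = 49/18.
New z = 35/2 + (49/18) = 182/9.

182/9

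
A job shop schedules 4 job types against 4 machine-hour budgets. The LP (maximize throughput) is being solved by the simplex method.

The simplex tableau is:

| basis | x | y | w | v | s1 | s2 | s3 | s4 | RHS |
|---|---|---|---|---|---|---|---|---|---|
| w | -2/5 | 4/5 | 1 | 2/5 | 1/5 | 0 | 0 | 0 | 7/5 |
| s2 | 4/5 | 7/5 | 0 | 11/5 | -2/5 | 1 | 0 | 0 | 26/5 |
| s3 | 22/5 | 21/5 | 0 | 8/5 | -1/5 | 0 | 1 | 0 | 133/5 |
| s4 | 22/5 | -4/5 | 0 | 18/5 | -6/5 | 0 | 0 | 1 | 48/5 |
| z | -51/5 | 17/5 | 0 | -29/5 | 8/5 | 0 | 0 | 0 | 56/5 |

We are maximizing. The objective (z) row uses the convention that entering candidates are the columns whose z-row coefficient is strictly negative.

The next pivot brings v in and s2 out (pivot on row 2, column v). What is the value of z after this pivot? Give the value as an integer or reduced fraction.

Minimum ratio for v: (26/5)/(11/5) = 26/11.
z changes by −(z-row coeff of v)·ratio = −(-29/5)·(26/11) = 754/55.
New z = 56/5 + (754/55) = 274/11.

274/11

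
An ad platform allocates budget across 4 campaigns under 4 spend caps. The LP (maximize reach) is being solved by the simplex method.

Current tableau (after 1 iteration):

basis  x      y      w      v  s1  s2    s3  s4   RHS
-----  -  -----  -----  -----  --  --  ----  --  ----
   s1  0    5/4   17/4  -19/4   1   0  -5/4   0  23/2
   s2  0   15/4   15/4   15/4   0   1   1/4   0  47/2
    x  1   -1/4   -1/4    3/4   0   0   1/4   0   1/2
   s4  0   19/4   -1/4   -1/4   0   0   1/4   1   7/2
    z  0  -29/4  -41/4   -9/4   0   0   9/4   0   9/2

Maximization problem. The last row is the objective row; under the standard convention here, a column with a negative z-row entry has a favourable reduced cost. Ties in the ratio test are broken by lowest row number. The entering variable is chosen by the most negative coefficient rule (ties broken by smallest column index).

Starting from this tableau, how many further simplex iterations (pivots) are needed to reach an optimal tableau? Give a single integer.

pivot: w in, s1 out → z = 548/17
pivot: v in, s2 out → z = 7463/135
No improving column remains; optimal.

2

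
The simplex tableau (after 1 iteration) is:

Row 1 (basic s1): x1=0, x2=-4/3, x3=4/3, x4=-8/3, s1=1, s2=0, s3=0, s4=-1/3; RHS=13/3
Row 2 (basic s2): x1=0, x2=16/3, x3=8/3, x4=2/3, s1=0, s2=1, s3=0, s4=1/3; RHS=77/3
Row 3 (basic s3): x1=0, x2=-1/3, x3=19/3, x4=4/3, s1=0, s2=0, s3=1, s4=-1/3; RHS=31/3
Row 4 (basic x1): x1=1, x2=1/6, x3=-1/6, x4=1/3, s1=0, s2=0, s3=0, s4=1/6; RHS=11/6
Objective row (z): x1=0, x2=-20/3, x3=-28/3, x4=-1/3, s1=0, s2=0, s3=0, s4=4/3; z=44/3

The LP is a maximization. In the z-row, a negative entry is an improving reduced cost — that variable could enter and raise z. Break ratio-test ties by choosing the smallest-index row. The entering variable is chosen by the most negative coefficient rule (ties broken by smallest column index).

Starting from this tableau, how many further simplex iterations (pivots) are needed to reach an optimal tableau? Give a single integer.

pivot: x3 in, s3 out → z = 568/19
pivot: x2 in, s2 out → z = 751/13
No improving column remains; optimal.

2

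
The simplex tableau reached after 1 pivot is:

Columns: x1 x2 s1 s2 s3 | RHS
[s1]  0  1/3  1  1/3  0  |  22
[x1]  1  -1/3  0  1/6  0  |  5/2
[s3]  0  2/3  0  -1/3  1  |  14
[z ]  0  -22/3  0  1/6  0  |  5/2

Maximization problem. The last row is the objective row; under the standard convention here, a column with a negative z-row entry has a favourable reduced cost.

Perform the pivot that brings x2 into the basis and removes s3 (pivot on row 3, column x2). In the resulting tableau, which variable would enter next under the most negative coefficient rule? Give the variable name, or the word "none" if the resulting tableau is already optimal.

Pivot element 2/3. New z-row = old z-row − (-22/3)·(row 3/(2/3)).
Updated z-row coefficients: x1: 0, x2: 0, s1: 0, s2: -7/2, s3: 11.
The most negative is -7/2 in column s2, so s2 would enter next.

s2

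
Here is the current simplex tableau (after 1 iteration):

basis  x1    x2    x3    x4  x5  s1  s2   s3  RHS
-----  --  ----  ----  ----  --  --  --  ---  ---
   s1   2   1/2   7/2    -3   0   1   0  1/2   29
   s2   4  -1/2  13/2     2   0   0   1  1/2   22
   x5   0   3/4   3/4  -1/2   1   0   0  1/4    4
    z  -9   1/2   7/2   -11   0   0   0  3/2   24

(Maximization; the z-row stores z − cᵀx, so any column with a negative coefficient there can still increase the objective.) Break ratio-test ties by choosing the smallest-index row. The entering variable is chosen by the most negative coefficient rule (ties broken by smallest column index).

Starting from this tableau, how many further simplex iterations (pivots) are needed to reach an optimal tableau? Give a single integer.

pivot: x4 in, s2 out → z = 145
pivot: x2 in, x5 out → z = 896/5
No improving column remains; optimal.

2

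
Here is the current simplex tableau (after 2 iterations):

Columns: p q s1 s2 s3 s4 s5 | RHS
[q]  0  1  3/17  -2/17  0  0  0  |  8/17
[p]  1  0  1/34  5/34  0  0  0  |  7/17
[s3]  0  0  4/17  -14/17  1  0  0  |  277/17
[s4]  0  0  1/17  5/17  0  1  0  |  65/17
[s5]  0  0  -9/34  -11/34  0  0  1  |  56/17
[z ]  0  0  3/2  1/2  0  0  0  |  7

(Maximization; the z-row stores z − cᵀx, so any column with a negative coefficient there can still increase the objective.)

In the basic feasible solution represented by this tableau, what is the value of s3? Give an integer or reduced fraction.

277/17

s3 is basic (row 3); its value is the RHS of that row: 277/17.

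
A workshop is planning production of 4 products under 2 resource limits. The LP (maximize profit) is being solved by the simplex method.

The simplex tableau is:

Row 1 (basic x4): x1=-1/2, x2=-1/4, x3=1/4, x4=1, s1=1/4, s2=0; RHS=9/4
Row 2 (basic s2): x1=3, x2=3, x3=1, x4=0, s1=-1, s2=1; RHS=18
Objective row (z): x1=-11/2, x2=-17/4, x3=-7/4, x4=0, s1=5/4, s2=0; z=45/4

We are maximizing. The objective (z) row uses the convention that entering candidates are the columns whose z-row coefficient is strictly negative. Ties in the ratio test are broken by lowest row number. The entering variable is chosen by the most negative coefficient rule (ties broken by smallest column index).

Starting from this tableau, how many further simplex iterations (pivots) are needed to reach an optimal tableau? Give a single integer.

pivot: x1 in, s2 out → z = 177/4
pivot: s1 in, x4 out → z = 81
No improving column remains; optimal.

2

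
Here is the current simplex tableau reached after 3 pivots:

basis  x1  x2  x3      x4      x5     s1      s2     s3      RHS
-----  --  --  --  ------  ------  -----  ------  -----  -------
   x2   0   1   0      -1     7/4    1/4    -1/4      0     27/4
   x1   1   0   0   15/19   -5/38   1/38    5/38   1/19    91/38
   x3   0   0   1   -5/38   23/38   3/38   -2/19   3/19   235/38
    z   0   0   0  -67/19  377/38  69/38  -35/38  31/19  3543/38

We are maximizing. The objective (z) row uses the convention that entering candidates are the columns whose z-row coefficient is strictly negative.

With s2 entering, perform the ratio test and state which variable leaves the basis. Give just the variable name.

Ratios: row 1 (x2): entry -1/4 ≤ 0, skip; row 2 (x1): (91/38)/(5/38) = 91/5; row 3 (x3): entry -2/19 ≤ 0, skip.
Minimum ratio 91/5 is in the x1 row, so x1 leaves.

x1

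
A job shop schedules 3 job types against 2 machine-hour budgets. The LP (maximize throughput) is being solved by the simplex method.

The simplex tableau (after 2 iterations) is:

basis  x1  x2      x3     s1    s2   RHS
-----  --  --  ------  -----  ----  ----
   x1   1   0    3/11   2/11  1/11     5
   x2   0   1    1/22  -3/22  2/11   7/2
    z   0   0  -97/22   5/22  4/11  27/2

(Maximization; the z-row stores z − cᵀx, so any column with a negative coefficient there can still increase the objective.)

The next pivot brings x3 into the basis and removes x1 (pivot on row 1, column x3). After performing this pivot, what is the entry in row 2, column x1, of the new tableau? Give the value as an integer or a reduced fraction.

Pivot element is row 1, column x3: 3/11.
Normalize row 1: new (row 1, x1) = 1/(3/11) = 11/3.
row 2 ← row 2 − (1/22)·(new row 1): 0 − (1/22)·(11/3) = -1/6.

-1/6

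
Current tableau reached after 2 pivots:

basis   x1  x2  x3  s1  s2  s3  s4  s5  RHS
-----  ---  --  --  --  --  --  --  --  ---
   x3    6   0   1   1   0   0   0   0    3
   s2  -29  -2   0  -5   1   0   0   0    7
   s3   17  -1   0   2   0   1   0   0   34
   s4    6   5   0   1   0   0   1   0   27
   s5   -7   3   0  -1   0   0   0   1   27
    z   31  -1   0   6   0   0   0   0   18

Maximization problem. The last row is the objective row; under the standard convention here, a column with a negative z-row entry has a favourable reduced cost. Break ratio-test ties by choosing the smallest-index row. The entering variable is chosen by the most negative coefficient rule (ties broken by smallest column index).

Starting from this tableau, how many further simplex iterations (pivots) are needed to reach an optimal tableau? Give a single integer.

1

pivot: x2 in, s4 out → z = 117/5
No improving column remains; optimal.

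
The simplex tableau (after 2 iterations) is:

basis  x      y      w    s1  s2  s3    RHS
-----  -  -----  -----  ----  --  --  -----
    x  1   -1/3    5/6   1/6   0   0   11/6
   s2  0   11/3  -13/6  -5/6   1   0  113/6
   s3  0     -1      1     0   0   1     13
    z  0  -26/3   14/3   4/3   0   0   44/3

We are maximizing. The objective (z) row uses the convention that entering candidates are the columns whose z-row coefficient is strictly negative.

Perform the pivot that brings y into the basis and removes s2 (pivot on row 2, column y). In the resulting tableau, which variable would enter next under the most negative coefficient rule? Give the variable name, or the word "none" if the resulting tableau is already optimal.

Pivot element 11/3. New z-row = old z-row − (-26/3)·(row 2/(11/3)).
Updated z-row coefficients: x: 0, y: 0, w: -5/11, s1: -7/11, s2: 26/11, s3: 0.
The most negative is -7/11 in column s1, so s1 would enter next.

s1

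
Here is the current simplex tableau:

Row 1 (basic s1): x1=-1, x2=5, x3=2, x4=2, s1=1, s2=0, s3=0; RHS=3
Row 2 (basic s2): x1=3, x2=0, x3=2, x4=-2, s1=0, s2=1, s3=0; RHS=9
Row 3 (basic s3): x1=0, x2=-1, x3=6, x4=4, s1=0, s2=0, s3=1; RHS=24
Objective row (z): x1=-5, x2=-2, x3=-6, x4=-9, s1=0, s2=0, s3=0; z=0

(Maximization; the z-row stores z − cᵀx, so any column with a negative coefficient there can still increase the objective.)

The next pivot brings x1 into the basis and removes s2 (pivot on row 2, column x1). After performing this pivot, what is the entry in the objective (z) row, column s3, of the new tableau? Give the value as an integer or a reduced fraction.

Pivot element is row 2, column x1: 3.
Normalize row 2: new (row 2, s3) = 0/3 = 0.
z-row ← z-row − (-5)·(new row 2): 0 − (-5)·0 = 0.

0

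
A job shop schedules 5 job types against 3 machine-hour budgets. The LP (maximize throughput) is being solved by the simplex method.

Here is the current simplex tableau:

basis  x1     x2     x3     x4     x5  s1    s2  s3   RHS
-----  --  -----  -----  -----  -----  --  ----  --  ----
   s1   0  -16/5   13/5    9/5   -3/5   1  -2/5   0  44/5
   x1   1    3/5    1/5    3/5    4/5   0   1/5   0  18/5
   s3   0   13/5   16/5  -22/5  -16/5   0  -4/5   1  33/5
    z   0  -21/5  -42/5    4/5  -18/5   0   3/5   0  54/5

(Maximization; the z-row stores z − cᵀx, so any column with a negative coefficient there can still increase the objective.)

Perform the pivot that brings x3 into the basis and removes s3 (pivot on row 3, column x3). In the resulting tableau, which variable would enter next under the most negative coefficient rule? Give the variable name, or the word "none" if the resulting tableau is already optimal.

x5

Pivot element 16/5. New z-row = old z-row − (-42/5)·(row 3/(16/5)).
Updated z-row coefficients: x1: 0, x2: 21/8, x3: 0, x4: -43/4, x5: -12, s1: 0, s2: -3/2, s3: 21/8.
The most negative is -12 in column x5, so x5 would enter next.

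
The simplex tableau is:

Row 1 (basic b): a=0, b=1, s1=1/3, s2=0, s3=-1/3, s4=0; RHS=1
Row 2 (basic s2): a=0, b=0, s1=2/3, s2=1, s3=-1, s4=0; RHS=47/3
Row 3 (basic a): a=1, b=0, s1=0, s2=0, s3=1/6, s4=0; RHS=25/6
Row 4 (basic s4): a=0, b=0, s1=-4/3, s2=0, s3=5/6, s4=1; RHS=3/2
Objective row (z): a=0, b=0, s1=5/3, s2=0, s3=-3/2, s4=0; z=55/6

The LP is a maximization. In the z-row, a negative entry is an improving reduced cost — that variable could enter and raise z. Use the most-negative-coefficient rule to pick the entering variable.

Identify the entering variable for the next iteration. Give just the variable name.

Objective-row coefficients: a: 0, b: 0, s1: 5/3, s2: 0, s3: -3/2, s4: 0.
The most negative is -3/2 in column s3, so s3 enters.

s3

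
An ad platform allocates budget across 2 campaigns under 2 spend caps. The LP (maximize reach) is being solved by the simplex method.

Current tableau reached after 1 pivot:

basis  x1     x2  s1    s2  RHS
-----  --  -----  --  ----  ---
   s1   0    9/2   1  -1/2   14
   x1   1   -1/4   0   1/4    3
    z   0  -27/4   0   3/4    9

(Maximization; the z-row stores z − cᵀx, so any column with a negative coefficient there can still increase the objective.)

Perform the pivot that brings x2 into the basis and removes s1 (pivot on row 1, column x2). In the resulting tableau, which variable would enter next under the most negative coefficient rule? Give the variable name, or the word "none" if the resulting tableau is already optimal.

none

Pivot element 9/2. New z-row = old z-row − (-27/4)·(row 1/(9/2)).
Updated z-row coefficients: x1: 0, x2: 0, s1: 3/2, s2: 0.
No coefficient is strictly negative; the tableau after this pivot is optimal.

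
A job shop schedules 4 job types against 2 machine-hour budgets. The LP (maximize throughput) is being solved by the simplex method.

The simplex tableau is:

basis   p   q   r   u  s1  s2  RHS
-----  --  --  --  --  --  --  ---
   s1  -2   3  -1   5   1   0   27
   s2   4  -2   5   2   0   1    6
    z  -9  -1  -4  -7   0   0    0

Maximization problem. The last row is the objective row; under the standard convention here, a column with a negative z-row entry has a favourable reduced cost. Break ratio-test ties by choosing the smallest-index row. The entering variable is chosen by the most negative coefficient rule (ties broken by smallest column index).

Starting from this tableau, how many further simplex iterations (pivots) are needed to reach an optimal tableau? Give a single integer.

2

pivot: p in, s2 out → z = 27/2
pivot: q in, s1 out → z = 96
No improving column remains; optimal.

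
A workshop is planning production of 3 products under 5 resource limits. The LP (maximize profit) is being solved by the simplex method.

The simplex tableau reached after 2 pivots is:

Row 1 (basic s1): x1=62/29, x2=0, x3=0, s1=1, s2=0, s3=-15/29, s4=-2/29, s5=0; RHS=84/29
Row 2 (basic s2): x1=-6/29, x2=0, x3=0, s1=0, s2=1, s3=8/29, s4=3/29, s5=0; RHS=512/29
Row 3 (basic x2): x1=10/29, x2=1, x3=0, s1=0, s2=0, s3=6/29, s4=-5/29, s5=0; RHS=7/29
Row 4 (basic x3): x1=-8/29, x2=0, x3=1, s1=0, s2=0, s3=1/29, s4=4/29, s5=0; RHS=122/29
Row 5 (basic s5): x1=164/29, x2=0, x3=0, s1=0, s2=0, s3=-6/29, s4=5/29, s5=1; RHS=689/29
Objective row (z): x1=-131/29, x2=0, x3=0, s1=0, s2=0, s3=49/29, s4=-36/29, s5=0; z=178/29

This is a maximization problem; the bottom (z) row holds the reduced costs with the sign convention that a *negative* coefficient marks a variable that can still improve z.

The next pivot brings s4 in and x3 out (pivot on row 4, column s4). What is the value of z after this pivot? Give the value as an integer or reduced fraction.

Minimum ratio for s4: (122/29)/(4/29) = 61/2.
z changes by −(z-row coeff of s4)·ratio = −(-36/29)·(61/2) = 1098/29.
New z = 178/29 + (1098/29) = 44.

44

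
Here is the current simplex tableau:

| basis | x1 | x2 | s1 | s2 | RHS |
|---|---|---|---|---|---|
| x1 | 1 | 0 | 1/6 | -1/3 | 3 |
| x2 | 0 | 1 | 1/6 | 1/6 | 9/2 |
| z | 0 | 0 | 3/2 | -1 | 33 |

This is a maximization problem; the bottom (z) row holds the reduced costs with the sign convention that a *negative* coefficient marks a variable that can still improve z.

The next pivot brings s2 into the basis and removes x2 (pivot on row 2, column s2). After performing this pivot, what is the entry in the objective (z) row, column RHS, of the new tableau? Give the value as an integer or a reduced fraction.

Pivot element is row 2, column s2: 1/6.
Normalize row 2: new (row 2, RHS) = (9/2)/(1/6) = 27.
z-row ← z-row − (-1)·(new row 2): 33 − (-1)·27 = 60.

60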